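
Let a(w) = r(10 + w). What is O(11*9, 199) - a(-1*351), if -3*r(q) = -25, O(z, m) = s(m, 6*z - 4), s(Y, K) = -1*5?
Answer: -40/3 ≈ -13.333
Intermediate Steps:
s(Y, K) = -5
O(z, m) = -5
r(q) = 25/3 (r(q) = -⅓*(-25) = 25/3)
a(w) = 25/3
O(11*9, 199) - a(-1*351) = -5 - 1*25/3 = -5 - 25/3 = -40/3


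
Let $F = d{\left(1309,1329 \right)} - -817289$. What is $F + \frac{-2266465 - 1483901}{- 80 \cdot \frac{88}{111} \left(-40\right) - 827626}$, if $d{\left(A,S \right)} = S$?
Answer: $\frac{37486726249087}{45792443} \approx 8.1862 \cdot 10^{5}$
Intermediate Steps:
$F = 818618$ ($F = 1329 - -817289 = 1329 + 817289 = 818618$)
$F + \frac{-2266465 - 1483901}{- 80 \cdot \frac{88}{111} \left(-40\right) - 827626} = 818618 + \frac{-2266465 - 1483901}{- 80 \cdot \frac{88}{111} \left(-40\right) - 827626} = 818618 - \frac{3750366}{- 80 \cdot 88 \cdot \frac{1}{111} \left(-40\right) - 827626} = 818618 - \frac{3750366}{\left(-80\right) \frac{88}{111} \left(-40\right) - 827626} = 818618 - \frac{3750366}{\left(- \frac{7040}{111}\right) \left(-40\right) - 827626} = 818618 - \frac{3750366}{\frac{281600}{111} - 827626} = 818618 - \frac{3750366}{- \frac{91584886}{111}} = 818618 - - \frac{208145313}{45792443} = 818618 + \frac{208145313}{45792443} = \frac{37486726249087}{45792443}$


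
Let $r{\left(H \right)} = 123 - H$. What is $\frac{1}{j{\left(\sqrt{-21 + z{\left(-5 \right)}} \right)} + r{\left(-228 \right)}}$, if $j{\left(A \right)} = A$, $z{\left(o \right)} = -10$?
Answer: $\frac{351}{123232} - \frac{i \sqrt{31}}{123232} \approx 0.0028483 - 4.5181 \cdot 10^{-5} i$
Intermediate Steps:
$\frac{1}{j{\left(\sqrt{-21 + z{\left(-5 \right)}} \right)} + r{\left(-228 \right)}} = \frac{1}{\sqrt{-21 - 10} + \left(123 - -228\right)} = \frac{1}{\sqrt{-31} + \left(123 + 228\right)} = \frac{1}{i \sqrt{31} + 351} = \frac{1}{351 + i \sqrt{31}}$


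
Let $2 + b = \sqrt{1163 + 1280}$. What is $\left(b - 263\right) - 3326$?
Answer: $-3591 + \sqrt{2443} \approx -3541.6$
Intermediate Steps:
$b = -2 + \sqrt{2443}$ ($b = -2 + \sqrt{1163 + 1280} = -2 + \sqrt{2443} \approx 47.427$)
$\left(b - 263\right) - 3326 = \left(\left(-2 + \sqrt{2443}\right) - 263\right) - 3326 = \left(-265 + \sqrt{2443}\right) - 3326 = -3591 + \sqrt{2443}$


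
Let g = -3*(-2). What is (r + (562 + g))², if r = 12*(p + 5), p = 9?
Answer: 541696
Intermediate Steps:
g = 6
r = 168 (r = 12*(9 + 5) = 12*14 = 168)
(r + (562 + g))² = (168 + (562 + 6))² = (168 + 568)² = 736² = 541696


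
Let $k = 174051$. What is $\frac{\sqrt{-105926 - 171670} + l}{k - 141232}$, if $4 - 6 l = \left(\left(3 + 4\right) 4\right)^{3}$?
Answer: $- \frac{3658}{32819} + \frac{6 i \sqrt{7711}}{32819} \approx -0.11146 + 0.016054 i$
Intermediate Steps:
$l = -3658$ ($l = \frac{2}{3} - \frac{\left(\left(3 + 4\right) 4\right)^{3}}{6} = \frac{2}{3} - \frac{\left(7 \cdot 4\right)^{3}}{6} = \frac{2}{3} - \frac{28^{3}}{6} = \frac{2}{3} - \frac{10976}{3} = -3658$)
$\frac{\sqrt{-105926 - 171670} + l}{k - 141232} = \frac{\sqrt{-105926 - 171670} - 3658}{174051 - 141232} = \frac{\sqrt{-277596} - 3658}{32819} = \left(6 i \sqrt{7711} - 3658\right) \frac{1}{32819} = \left(-3658 + 6 i \sqrt{7711}\right) \frac{1}{32819} = - \frac{3658}{32819} + \frac{6 i \sqrt{7711}}{32819}$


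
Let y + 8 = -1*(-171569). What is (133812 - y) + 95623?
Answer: 57874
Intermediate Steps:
y = 171561 (y = -8 - 1*(-171569) = -8 + 171569 = 171561)
(133812 - y) + 95623 = (133812 - 1*171561) + 95623 = (133812 - 171561) + 95623 = -37749 + 95623 = 57874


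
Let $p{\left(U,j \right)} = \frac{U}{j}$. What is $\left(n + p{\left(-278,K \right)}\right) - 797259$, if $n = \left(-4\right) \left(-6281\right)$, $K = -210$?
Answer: $- \frac{81074036}{105} \approx -7.7213 \cdot 10^{5}$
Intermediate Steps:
$n = 25124$
$\left(n + p{\left(-278,K \right)}\right) - 797259 = \left(25124 - \frac{278}{-210}\right) - 797259 = \left(25124 - - \frac{139}{105}\right) - 797259 = \left(25124 + \frac{139}{105}\right) - 797259 = \frac{2638159}{105} - 797259 = - \frac{81074036}{105}$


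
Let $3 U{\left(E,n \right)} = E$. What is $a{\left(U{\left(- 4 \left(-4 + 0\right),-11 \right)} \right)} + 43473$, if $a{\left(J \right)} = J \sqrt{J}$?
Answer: $43473 + \frac{64 \sqrt{3}}{9} \approx 43485.0$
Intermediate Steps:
$U{\left(E,n \right)} = \frac{E}{3}$
$a{\left(J \right)} = J^{\frac{3}{2}}$
$a{\left(U{\left(- 4 \left(-4 + 0\right),-11 \right)} \right)} + 43473 = \left(\frac{\left(-4\right) \left(-4 + 0\right)}{3}\right)^{\frac{3}{2}} + 43473 = \left(\frac{\left(-4\right) \left(-4\right)}{3}\right)^{\frac{3}{2}} + 43473 = \left(\frac{1}{3} \cdot 16\right)^{\frac{3}{2}} + 43473 = \left(\frac{16}{3}\right)^{\frac{3}{2}} + 43473 = \frac{64 \sqrt{3}}{9} + 43473 = 43473 + \frac{64 \sqrt{3}}{9}$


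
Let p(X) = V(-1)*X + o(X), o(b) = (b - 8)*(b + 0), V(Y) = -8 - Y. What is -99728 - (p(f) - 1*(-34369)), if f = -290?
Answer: -222547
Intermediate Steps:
o(b) = b*(-8 + b) (o(b) = (-8 + b)*b = b*(-8 + b))
p(X) = -7*X + X*(-8 + X) (p(X) = (-8 - 1*(-1))*X + X*(-8 + X) = (-8 + 1)*X + X*(-8 + X) = -7*X + X*(-8 + X))
-99728 - (p(f) - 1*(-34369)) = -99728 - (-290*(-15 - 290) - 1*(-34369)) = -99728 - (-290*(-305) + 34369) = -99728 - (88450 + 34369) = -99728 - 1*122819 = -99728 - 122819 = -222547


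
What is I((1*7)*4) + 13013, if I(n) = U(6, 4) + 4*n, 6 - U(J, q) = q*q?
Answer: 13115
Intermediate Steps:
U(J, q) = 6 - q**2 (U(J, q) = 6 - q*q = 6 - q**2)
I(n) = -10 + 4*n (I(n) = (6 - 1*4**2) + 4*n = (6 - 1*16) + 4*n = (6 - 16) + 4*n = -10 + 4*n)
I((1*7)*4) + 13013 = (-10 + 4*((1*7)*4)) + 13013 = (-10 + 4*(7*4)) + 13013 = (-10 + 4*28) + 13013 = (-10 + 112) + 13013 = 102 + 13013 = 13115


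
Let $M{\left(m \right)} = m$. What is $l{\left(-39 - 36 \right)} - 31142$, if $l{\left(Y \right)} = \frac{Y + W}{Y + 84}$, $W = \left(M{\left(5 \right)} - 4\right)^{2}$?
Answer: $- \frac{280352}{9} \approx -31150.0$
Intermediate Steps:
$W = 1$ ($W = \left(5 - 4\right)^{2} = 1^{2} = 1$)
$l{\left(Y \right)} = \frac{1 + Y}{84 + Y}$ ($l{\left(Y \right)} = \frac{Y + 1}{Y + 84} = \frac{1 + Y}{84 + Y}$)
$l{\left(-39 - 36 \right)} - 31142 = \frac{1 - 75}{84 - 75} - 31142 = \frac{1}{9} \left(-74\right) - 31142 = - \frac{74}{9} - 31142 = - \frac{280352}{9}$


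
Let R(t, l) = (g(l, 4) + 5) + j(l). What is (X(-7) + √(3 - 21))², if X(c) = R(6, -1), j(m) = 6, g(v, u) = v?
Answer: 82 + 60*I*√2 ≈ 82.0 + 84.853*I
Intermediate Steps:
R(t, l) = 11 + l (R(t, l) = (l + 5) + 6 = (5 + l) + 6 = 11 + l)
X(c) = 10 (X(c) = 11 - 1 = 10)
(X(-7) + √(3 - 21))² = (10 + √(3 - 21))² = (10 + √(-18))² = (10 + 3*I*√2)²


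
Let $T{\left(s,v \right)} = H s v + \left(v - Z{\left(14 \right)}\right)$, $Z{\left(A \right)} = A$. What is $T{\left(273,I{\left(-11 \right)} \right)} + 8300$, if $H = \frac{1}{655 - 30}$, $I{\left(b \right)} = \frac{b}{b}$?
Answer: $\frac{5179648}{625} \approx 8287.4$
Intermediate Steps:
$I{\left(b \right)} = 1$
$H = \frac{1}{625} \approx 0.0016$
$T{\left(s,v \right)} = -14 + v + \frac{s v}{625}$ ($T{\left(s,v \right)} = \frac{s}{625} v + \left(v - 14\right) = \frac{s v}{625} + \left(v - 14\right) = \frac{s v}{625} + \left(-14 + v\right) = -14 + v + \frac{s v}{625}$)
$T{\left(273,I{\left(-11 \right)} \right)} + 8300 = \left(-14 + 1 + \frac{1}{625} \cdot 273 \cdot 1\right) + 8300 = \left(-14 + 1 + \frac{273}{625}\right) + 8300 = - \frac{7852}{625} + 8300 = \frac{5179648}{625}$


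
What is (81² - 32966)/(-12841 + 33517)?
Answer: -26405/20676 ≈ -1.2771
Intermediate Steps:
(81² - 32966)/(-12841 + 33517) = (6561 - 32966)/20676 = -26405*1/20676 = -26405/20676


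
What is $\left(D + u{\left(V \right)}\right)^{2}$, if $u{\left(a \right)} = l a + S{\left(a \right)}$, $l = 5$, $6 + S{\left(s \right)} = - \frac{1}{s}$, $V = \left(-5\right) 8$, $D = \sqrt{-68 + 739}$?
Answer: $\frac{68954721}{1600} - \frac{8239 \sqrt{671}}{20} \approx 32426.0$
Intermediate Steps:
$D = \sqrt{671} \approx 25.904$
$V = -40$
$S{\left(s \right)} = -6 - \frac{1}{s}$
$u{\left(a \right)} = -6 - \frac{1}{a} + 5 a$ ($u{\left(a \right)} = 5 a - \left(6 + \frac{1}{a}\right) = -6 - \frac{1}{a} + 5 a$)
$\left(D + u{\left(V \right)}\right)^{2} = \left(\sqrt{671} - \frac{8239}{40}\right)^{2} = \left(- \frac{8239}{40} + \sqrt{671}\right)^{2}$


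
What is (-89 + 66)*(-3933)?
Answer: 90459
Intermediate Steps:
(-89 + 66)*(-3933) = -23*(-3933) = 90459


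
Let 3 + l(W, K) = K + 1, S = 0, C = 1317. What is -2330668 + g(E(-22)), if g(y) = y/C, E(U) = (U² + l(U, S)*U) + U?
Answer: -3069489250/1317 ≈ -2.3307e+6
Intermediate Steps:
l(W, K) = -2 + K (l(W, K) = -3 + (K + 1) = -3 + (1 + K) = -2 + K)
E(U) = U² - U (E(U) = (U² + (-2 + 0)*U) + U = (U² - 2*U) + U = U² - U)
g(y) = y/1317
-2330668 + g(E(-22)) = -2330668 + (-22*(-1 - 22))/1317 = -2330668 + (-22*(-23))/1317 = -2330668 + (1/1317)*506 = -2330668 + 506/1317 = -3069489250/1317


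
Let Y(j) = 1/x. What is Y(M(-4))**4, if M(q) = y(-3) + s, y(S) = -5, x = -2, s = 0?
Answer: 1/16 ≈ 0.062500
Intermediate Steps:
M(q) = -5 (M(q) = -5 + 0 = -5)
Y(j) = -1/2 (Y(j) = 1/(-2) = -1/2)
Y(M(-4))**4 = (-1/2)**4 = 1/16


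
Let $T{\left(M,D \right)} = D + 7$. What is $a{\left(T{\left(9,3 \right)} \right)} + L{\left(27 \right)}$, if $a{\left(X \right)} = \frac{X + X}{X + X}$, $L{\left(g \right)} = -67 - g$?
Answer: $-93$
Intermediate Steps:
$T{\left(M,D \right)} = 7 + D$
$a{\left(X \right)} = 1$ ($a{\left(X \right)} = \frac{2 X}{2 X} = 2 X \frac{1}{2 X} = 1$)
$a{\left(T{\left(9,3 \right)} \right)} + L{\left(27 \right)} = 1 - 94 = -93$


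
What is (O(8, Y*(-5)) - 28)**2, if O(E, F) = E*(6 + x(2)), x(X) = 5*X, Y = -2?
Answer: 10000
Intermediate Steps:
O(E, F) = 16*E (O(E, F) = E*(6 + 5*2) = E*(6 + 10) = E*16 = 16*E)
(O(8, Y*(-5)) - 28)**2 = (16*8 - 28)**2 = (128 - 28)**2 = 100**2 = 10000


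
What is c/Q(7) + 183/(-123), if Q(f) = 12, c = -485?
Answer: -20617/492 ≈ -41.904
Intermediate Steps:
c/Q(7) + 183/(-123) = -485/12 + 183/(-123) = -485*1/12 + 183*(-1/123) = -485/12 - 61/41 = -20617/492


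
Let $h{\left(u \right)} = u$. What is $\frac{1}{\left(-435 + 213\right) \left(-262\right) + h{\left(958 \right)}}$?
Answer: $\frac{1}{59122} \approx 1.6914 \cdot 10^{-5}$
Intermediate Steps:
$\frac{1}{\left(-435 + 213\right) \left(-262\right) + h{\left(958 \right)}} = \frac{1}{\left(-435 + 213\right) \left(-262\right) + 958} = \frac{1}{\left(-222\right) \left(-262\right) + 958} = \frac{1}{58164 + 958} = \frac{1}{59122}$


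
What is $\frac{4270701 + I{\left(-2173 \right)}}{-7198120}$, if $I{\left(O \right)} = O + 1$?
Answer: $- \frac{4268529}{7198120} \approx -0.59301$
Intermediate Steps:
$I{\left(O \right)} = 1 + O$
$\frac{4270701 + I{\left(-2173 \right)}}{-7198120} = \frac{4270701 + \left(1 - 2173\right)}{-7198120} = \left(4270701 - 2172\right) \left(- \frac{1}{7198120}\right) = 4268529 \left(- \frac{1}{7198120}\right) = - \frac{4268529}{7198120}$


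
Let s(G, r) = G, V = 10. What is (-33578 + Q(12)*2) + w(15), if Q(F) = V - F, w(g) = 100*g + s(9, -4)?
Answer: -32073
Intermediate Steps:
w(g) = 9 + 100*g (w(g) = 100*g + 9 = 9 + 100*g)
Q(F) = 10 - F
(-33578 + Q(12)*2) + w(15) = (-33578 + (10 - 1*12)*2) + (9 + 100*15) = (-33578 + (10 - 12)*2) + (9 + 1500) = (-33578 - 2*2) + 1509 = (-33578 - 4) + 1509 = -33582 + 1509 = -32073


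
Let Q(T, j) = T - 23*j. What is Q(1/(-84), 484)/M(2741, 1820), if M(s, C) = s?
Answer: -935089/230244 ≈ -4.0613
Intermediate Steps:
Q(1/(-84), 484)/M(2741, 1820) = (1/(-84) - 23*484)/2741 = (-1/84 - 11132)*(1/2741) = -935089/84*1/2741 = -935089/230244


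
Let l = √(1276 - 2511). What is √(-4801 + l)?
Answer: √(-4801 + I*√1235) ≈ 0.2536 + 69.29*I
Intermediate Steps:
l = I*√1235 (l = √(-1235) = I*√1235 ≈ 35.143*I)
√(-4801 + l) = √(-4801 + I*√1235)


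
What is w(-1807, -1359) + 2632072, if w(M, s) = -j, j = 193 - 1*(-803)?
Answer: 2631076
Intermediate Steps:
j = 996 (j = 193 + 803 = 996)
w(M, s) = -996 (w(M, s) = -1*996 = -996)
w(-1807, -1359) + 2632072 = -996 + 2632072 = 2631076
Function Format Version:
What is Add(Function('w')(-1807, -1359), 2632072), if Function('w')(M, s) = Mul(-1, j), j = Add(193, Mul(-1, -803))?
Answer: 2631076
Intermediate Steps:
j = 996 (j = Add(193, 803) = 996)
Function('w')(M, s) = -996 (Function('w')(M, s) = Mul(-1, 996) = -996)
Add(Function('w')(-1807, -1359), 2632072) = Add(-996, 2632072) = 2631076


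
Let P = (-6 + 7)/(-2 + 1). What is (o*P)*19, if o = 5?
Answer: -95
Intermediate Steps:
P = -1 (P = 1/(-1) = 1*(-1) = -1)
(o*P)*19 = (5*(-1))*19 = -5*19 = -95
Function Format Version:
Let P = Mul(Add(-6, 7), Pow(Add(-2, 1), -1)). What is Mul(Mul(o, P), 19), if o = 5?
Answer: -95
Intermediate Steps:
P = -1 (P = Mul(1, Pow(-1, -1)) = Mul(1, -1) = -1)
Mul(Mul(o, P), 19) = Mul(Mul(5, -1), 19) = Mul(-5, 19) = -95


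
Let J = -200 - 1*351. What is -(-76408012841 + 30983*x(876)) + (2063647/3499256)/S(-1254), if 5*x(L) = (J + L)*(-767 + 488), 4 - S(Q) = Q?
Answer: 19930963738175276815/258944944 ≈ 7.6970e+10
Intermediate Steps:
S(Q) = 4 - Q
J = -551 (J = -200 - 351 = -551)
x(L) = 153729/5 - 279*L/5 (x(L) = ((-551 + L)*(-767 + 488))/5 = ((-551 + L)*(-279))/5 = (153729 - 279*L)/5 = 153729/5 - 279*L/5)
-(-76408012841 + 30983*x(876)) + (2063647/3499256)/S(-1254) = -(-377277078598/5 - 7572369132/5) + (2063647/3499256)/(4 - 1*(-1254)) = -30983/(1/((153729/5 - 244404/5) - 2466127)) + (2063647*(1/3499256))/(4 + 1254) = -30983/(1/(-18135 - 2466127)) + (2063647/3499256)/1258 = -30983/(1/(-2484262)) + (2063647/3499256)*(1/1258) = -30983/(-1/2484262) + 121391/258944944 = -30983*(-2484262) + 121391/258944944 = 76969889546 + 121391/258944944 = 19930963738175276815/258944944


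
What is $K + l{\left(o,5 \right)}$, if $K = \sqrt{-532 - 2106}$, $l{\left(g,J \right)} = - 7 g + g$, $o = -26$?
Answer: $156 + i \sqrt{2638} \approx 156.0 + 51.361 i$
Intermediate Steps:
$l{\left(g,J \right)} = - 6 g$
$K = i \sqrt{2638}$ ($K = \sqrt{-2638} = i \sqrt{2638} \approx 51.361 i$)
$K + l{\left(o,5 \right)} = i \sqrt{2638} - -156 = i \sqrt{2638} + 156 = 156 + i \sqrt{2638}$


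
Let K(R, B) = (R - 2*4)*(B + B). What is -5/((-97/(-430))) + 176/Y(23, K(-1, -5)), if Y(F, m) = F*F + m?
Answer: -1313778/60043 ≈ -21.881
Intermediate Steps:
K(R, B) = 2*B*(-8 + R) (K(R, B) = (R - 8)*(2*B) = (-8 + R)*(2*B) = 2*B*(-8 + R))
Y(F, m) = m + F² (Y(F, m) = F² + m = m + F²)
-5/((-97/(-430))) + 176/Y(23, K(-1, -5)) = -5/((-97/(-430))) + 176/(2*(-5)*(-8 - 1) + 23²) = -5/((-97*(-1/430))) + 176/(2*(-5)*(-9) + 529) = -5/97/430 + 176/(90 + 529) = -5*430/97 + 176/619 = -2150/97 + 176*(1/619) = -2150/97 + 176/619 = -1313778/60043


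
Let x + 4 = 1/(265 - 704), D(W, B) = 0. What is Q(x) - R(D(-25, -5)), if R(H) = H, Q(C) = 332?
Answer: 332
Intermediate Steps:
x = -1757/439 (x = -4 + 1/(265 - 704) = -4 + 1/(-439) = -4 - 1/439 = -1757/439 ≈ -4.0023)
Q(x) - R(D(-25, -5)) = 332 - 1*0 = 332 + 0 = 332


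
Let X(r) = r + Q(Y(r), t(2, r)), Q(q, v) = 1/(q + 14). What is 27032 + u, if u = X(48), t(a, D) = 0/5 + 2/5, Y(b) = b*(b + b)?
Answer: 125163761/4622 ≈ 27080.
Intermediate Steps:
Y(b) = 2*b**2 (Y(b) = b*(2*b) = 2*b**2)
t(a, D) = 2/5 (t(a, D) = 0*(1/5) + 2*(1/5) = 0 + 2/5 = 2/5)
Q(q, v) = 1/(14 + q)
X(r) = r + 1/(14 + 2*r**2)
u = 221857/4622 (u = (1/2 + 48*(7 + 48**2))/(7 + 48**2) = (1/2 + 48*(7 + 2304))/(7 + 2304) = (1/2 + 48*2311)/2311 = (1/2 + 110928)/2311 = (1/2311)*(221857/2) = 221857/4622 ≈ 48.000)
27032 + u = 27032 + 221857/4622 = 125163761/4622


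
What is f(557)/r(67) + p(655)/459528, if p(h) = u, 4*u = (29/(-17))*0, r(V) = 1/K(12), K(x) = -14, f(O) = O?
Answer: -7798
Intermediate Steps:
r(V) = -1/14 (r(V) = 1/(-14) = -1/14)
u = 0 (u = ((29/(-17))*0)/4 = ((29*(-1/17))*0)/4 = (-29/17*0)/4 = (1/4)*0 = 0)
p(h) = 0
f(557)/r(67) + p(655)/459528 = 557/(-1/14) + 0/459528 = 557*(-14) + 0*(1/459528) = -7798 + 0 = -7798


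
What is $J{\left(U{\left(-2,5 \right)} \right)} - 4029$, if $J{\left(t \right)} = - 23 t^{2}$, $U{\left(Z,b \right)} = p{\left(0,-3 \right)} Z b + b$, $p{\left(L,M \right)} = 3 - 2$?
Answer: $-4604$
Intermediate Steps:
$p{\left(L,M \right)} = 1$ ($p{\left(L,M \right)} = 3 - 2 = 1$)
$U{\left(Z,b \right)} = b + Z b$ ($U{\left(Z,b \right)} = 1 Z b + b = Z b + b = b + Z b$)
$J{\left(U{\left(-2,5 \right)} \right)} - 4029 = - 23 \left(5 \left(1 - 2\right)\right)^{2} - 4029 = - 23 \left(5 \left(-1\right)\right)^{2} - 4029 = - 23 \left(-5\right)^{2} - 4029 = \left(-23\right) 25 - 4029 = -575 - 4029 = -4604$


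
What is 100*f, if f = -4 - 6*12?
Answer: -7600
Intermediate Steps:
f = -76 (f = -4 - 72 = -76)
100*f = 100*(-76) = -7600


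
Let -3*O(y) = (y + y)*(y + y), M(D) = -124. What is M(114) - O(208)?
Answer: 172684/3 ≈ 57561.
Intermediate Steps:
O(y) = -4*y**2/3 (O(y) = -(y + y)*(y + y)/3 = -2*y*2*y/3 = -4*y**2/3)
M(114) - O(208) = -124 - (-4)*208**2/3 = -124 - (-4)*43264/3 = -124 - 1*(-173056/3) = -124 + 173056/3 = 172684/3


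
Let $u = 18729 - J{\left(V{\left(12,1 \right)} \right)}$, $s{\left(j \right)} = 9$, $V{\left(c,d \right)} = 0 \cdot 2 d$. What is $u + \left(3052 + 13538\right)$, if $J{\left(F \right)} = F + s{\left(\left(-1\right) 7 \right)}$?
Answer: $35310$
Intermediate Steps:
$V{\left(c,d \right)} = 0$ ($V{\left(c,d \right)} = 0 d = 0$)
$J{\left(F \right)} = 9 + F$ ($J{\left(F \right)} = F + 9 = 9 + F$)
$u = 18720$ ($u = 18729 - \left(9 + 0\right) = 18729 - 9 = 18720$)
$u + \left(3052 + 13538\right) = 18720 + \left(3052 + 13538\right) = 18720 + 16590 = 35310$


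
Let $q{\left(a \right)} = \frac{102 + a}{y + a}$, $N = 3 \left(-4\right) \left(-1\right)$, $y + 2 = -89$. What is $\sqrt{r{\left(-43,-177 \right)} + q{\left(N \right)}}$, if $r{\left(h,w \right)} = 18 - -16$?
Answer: $\frac{2 \sqrt{50797}}{79} \approx 5.7059$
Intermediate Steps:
$y = -91$ ($y = -2 - 89 = -91$)
$r{\left(h,w \right)} = 34$ ($r{\left(h,w \right)} = 18 + 16 = 34$)
$N = 12$ ($N = \left(-12\right) \left(-1\right) = 12$)
$q{\left(a \right)} = \frac{102 + a}{-91 + a}$
$\sqrt{r{\left(-43,-177 \right)} + q{\left(N \right)}} = \sqrt{34 + \frac{102 + 12}{-91 + 12}} = \sqrt{34 + \frac{1}{-79} \cdot 114} = \sqrt{34 - \frac{114}{79}} = \sqrt{\frac{2572}{79}} = \frac{2 \sqrt{50797}}{79}$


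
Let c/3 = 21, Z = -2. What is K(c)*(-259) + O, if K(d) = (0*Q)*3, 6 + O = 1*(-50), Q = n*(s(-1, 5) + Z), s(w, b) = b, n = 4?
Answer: -56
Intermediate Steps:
Q = 12 (Q = 4*(5 - 2) = 4*3 = 12)
c = 63 (c = 3*21 = 63)
O = -56 (O = -6 + 1*(-50) = -6 - 50 = -56)
K(d) = 0 (K(d) = (0*12)*3 = 0*3 = 0)
K(c)*(-259) + O = 0*(-259) - 56 = 0 - 56 = -56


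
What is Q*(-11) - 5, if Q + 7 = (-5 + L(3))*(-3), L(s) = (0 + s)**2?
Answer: 204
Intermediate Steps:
L(s) = s**2
Q = -19 (Q = -7 + (-5 + 3**2)*(-3) = -7 + (-5 + 9)*(-3) = -7 + 4*(-3) = -7 - 12 = -19)
Q*(-11) - 5 = -19*(-11) - 5 = 209 - 5 = 204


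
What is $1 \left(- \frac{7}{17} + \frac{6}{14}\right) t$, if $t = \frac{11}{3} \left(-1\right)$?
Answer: $- \frac{22}{357} \approx -0.061625$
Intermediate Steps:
$t = - \frac{11}{3}$ ($t = 11 \cdot \frac{1}{3} \left(-1\right) = \frac{11}{3} \left(-1\right) = - \frac{11}{3} \approx -3.6667$)
$1 \left(- \frac{7}{17} + \frac{6}{14}\right) t = 1 \left(- \frac{7}{17} + \frac{6}{14}\right) \left(- \frac{11}{3}\right) = 1 \left(\left(-7\right) \frac{1}{17} + 6 \cdot \frac{1}{14}\right) \left(- \frac{11}{3}\right) = 1 \left(- \frac{7}{17} + \frac{3}{7}\right) \left(- \frac{11}{3}\right) = 1 \cdot \frac{2}{119} \left(- \frac{11}{3}\right) = \frac{2}{119} \left(- \frac{11}{3}\right) = - \frac{22}{357}$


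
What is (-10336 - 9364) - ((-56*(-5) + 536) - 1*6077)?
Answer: -14439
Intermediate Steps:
(-10336 - 9364) - ((-56*(-5) + 536) - 1*6077) = -19700 - ((280 + 536) - 6077) = -19700 - (816 - 6077) = -19700 - 1*(-5261) = -19700 + 5261 = -14439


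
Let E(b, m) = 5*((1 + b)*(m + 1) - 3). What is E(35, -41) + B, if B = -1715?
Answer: -8930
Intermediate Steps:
E(b, m) = -15 + 5*(1 + b)*(1 + m) (E(b, m) = 5*((1 + b)*(1 + m) - 3) = 5*(-3 + (1 + b)*(1 + m)) = -15 + 5*(1 + b)*(1 + m))
E(35, -41) + B = (-10 + 5*35 + 5*(-41) + 5*35*(-41)) - 1715 = (-10 + 175 - 205 - 7175) - 1715 = -7215 - 1715 = -8930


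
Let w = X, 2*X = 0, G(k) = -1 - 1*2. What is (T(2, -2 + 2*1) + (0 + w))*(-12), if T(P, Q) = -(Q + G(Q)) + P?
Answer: -60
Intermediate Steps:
G(k) = -3 (G(k) = -1 - 2 = -3)
T(P, Q) = 3 + P - Q (T(P, Q) = -(Q - 3) + P = -(-3 + Q) + P = (3 - Q) + P = 3 + P - Q)
X = 0 (X = (1/2)*0 = 0)
w = 0
(T(2, -2 + 2*1) + (0 + w))*(-12) = ((3 + 2 - (-2 + 2*1)) + (0 + 0))*(-12) = ((3 + 2 - (-2 + 2)) + 0)*(-12) = ((3 + 2 - 1*0) + 0)*(-12) = ((3 + 2 + 0) + 0)*(-12) = (5 + 0)*(-12) = 5*(-12) = -60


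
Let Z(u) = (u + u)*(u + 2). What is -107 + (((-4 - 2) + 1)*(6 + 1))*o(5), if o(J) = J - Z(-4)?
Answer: 278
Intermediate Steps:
Z(u) = 2*u*(2 + u) (Z(u) = (2*u)*(2 + u) = 2*u*(2 + u))
o(J) = -16 + J (o(J) = J - 2*(-4)*(2 - 4) = J - 2*(-4)*(-2) = J - 1*16 = J - 16 = -16 + J)
-107 + (((-4 - 2) + 1)*(6 + 1))*o(5) = -107 + (((-4 - 2) + 1)*(6 + 1))*(-16 + 5) = -107 + ((-6 + 1)*7)*(-11) = -107 - 5*7*(-11) = -107 - 35*(-11) = -107 + 385 = 278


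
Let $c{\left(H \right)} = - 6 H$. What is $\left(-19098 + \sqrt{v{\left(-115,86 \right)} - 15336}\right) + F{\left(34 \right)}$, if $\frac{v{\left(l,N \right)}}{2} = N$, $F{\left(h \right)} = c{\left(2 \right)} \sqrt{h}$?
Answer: $-19098 - 12 \sqrt{34} + 2 i \sqrt{3791} \approx -19168.0 + 123.14 i$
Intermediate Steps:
$F{\left(h \right)} = - 12 \sqrt{h}$ ($F{\left(h \right)} = \left(-6\right) 2 \sqrt{h} = - 12 \sqrt{h}$)
$v{\left(l,N \right)} = 2 N$
$\left(-19098 + \sqrt{v{\left(-115,86 \right)} - 15336}\right) + F{\left(34 \right)} = \left(-19098 + \sqrt{2 \cdot 86 - 15336}\right) - 12 \sqrt{34} = \left(-19098 + \sqrt{172 - 15336}\right) - 12 \sqrt{34} = \left(-19098 + \sqrt{-15164}\right) - 12 \sqrt{34} = \left(-19098 + 2 i \sqrt{3791}\right) - 12 \sqrt{34} = -19098 - 12 \sqrt{34} + 2 i \sqrt{3791}$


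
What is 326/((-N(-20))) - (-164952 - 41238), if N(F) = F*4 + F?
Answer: 10309663/50 ≈ 2.0619e+5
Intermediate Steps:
N(F) = 5*F (N(F) = 4*F + F = 5*F)
326/((-N(-20))) - (-164952 - 41238) = 326/((-5*(-20))) - (-164952 - 41238) = 326/((-1*(-100))) - 474/(1/((7 - 87) - 355)) = 326/100 - 474/(1/(-80 - 355)) = 326*(1/100) - 474/(1/(-435)) = 163/50 - 474/(-1/435) = 163/50 - 474*(-435) = 163/50 + 206190 = 10309663/50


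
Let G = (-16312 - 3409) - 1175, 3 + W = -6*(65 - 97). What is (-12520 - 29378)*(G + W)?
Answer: 867581886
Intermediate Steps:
W = 189 (W = -3 - 6*(65 - 97) = -3 - 6*(-32) = -3 + 192 = 189)
G = -20896 (G = -19721 - 1175 = -20896)
(-12520 - 29378)*(G + W) = (-12520 - 29378)*(-20896 + 189) = -41898*(-20707) = 867581886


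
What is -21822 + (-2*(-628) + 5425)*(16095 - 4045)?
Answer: 80484228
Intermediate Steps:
-21822 + (-2*(-628) + 5425)*(16095 - 4045) = -21822 + (1256 + 5425)*12050 = -21822 + 6681*12050 = -21822 + 80506050 = 80484228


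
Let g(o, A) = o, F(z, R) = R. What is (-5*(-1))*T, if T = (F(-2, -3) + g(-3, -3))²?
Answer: 180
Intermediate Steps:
T = 36 (T = (-3 - 3)² = (-6)² = 36)
(-5*(-1))*T = -5*(-1)*36 = 5*36 = 180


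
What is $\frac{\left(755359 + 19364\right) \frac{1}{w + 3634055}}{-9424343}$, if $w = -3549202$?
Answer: $- \frac{774723}{799683776579} \approx -9.6879 \cdot 10^{-7}$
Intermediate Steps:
$\frac{\left(755359 + 19364\right) \frac{1}{w + 3634055}}{-9424343} = \frac{\left(755359 + 19364\right) \frac{1}{-3549202 + 3634055}}{-9424343} = \frac{774723}{84853} \left(- \frac{1}{9424343}\right) = - \frac{774723}{799683776579}$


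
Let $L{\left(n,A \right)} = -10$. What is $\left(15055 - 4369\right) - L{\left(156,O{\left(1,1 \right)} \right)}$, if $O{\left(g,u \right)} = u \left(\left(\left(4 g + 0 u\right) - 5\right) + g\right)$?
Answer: $10696$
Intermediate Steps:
$O{\left(g,u \right)} = u \left(-5 + 5 g\right)$ ($O{\left(g,u \right)} = u \left(\left(\left(4 g + 0\right) - 5\right) + g\right) = u \left(\left(4 g - 5\right) + g\right) = u \left(\left(-5 + 4 g\right) + g\right) = u \left(-5 + 5 g\right)$)
$\left(15055 - 4369\right) - L{\left(156,O{\left(1,1 \right)} \right)} = \left(15055 - 4369\right) - -10 = 10686 + 10 = 10696$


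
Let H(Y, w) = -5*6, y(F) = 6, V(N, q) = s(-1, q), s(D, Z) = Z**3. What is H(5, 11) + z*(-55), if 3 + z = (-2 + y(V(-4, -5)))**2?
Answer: -745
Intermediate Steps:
V(N, q) = q**3
H(Y, w) = -30
z = 13 (z = -3 + (-2 + 6)**2 = -3 + 4**2 = -3 + 16 = 13)
H(5, 11) + z*(-55) = -30 + 13*(-55) = -30 - 715 = -745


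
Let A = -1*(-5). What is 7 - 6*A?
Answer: -23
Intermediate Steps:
A = 5
7 - 6*A = 7 - 6*5 = 7 - 30 = -23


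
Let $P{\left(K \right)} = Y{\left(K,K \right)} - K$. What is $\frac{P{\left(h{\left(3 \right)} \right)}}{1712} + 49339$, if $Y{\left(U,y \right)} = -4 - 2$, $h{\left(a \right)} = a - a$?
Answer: $\frac{42234181}{856} \approx 49339.0$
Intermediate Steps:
$h{\left(a \right)} = 0$
$Y{\left(U,y \right)} = -6$ ($Y{\left(U,y \right)} = -4 - 2 = -6$)
$P{\left(K \right)} = -6 - K$
$\frac{P{\left(h{\left(3 \right)} \right)}}{1712} + 49339 = \frac{-6 - 0}{1712} + 49339 = \left(-6 + 0\right) \frac{1}{1712} + 49339 = \left(-6\right) \frac{1}{1712} + 49339 = - \frac{3}{856} + 49339 = \frac{42234181}{856}$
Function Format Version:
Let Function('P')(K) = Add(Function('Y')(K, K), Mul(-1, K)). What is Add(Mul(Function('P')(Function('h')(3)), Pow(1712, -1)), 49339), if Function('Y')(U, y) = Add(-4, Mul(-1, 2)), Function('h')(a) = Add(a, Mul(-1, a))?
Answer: Rational(42234181, 856) ≈ 49339.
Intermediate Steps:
Function('h')(a) = 0
Function('Y')(U, y) = -6 (Function('Y')(U, y) = Add(-4, -2) = -6)
Function('P')(K) = Add(-6, Mul(-1, K))
Add(Mul(Function('P')(Function('h')(3)), Pow(1712, -1)), 49339) = Add(Mul(Add(-6, Mul(-1, 0)), Pow(1712, -1)), 49339) = Add(Mul(Add(-6, 0), Rational(1, 1712)), 49339) = Add(Mul(-6, Rational(1, 1712)), 49339) = Add(Rational(-3, 856), 49339) = Rational(42234181, 856)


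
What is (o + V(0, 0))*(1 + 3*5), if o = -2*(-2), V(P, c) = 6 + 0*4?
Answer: 160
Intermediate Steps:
V(P, c) = 6 (V(P, c) = 6 + 0 = 6)
o = 4
(o + V(0, 0))*(1 + 3*5) = (4 + 6)*(1 + 3*5) = 10*(1 + 15) = 10*16 = 160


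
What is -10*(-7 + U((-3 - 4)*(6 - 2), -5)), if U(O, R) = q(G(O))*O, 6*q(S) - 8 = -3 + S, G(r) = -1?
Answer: 770/3 ≈ 256.67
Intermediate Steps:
q(S) = 5/6 + S/6 (q(S) = 4/3 + (-3 + S)/6 = 4/3 + (-1/2 + S/6) = 5/6 + S/6)
U(O, R) = 2*O/3 (U(O, R) = (5/6 + (1/6)*(-1))*O = (5/6 - 1/6)*O = 2*O/3)
-10*(-7 + U((-3 - 4)*(6 - 2), -5)) = -10*(-7 + 2*((-3 - 4)*(6 - 2))/3) = -10*(-7 + 2*(-7*4)/3) = -10*(-7 + (2/3)*(-28)) = -10*(-7 - 56/3) = -10*(-77/3) = 770/3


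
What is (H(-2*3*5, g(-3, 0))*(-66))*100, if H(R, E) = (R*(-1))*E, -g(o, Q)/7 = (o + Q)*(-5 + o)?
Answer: 33264000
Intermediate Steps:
g(o, Q) = -7*(-5 + o)*(Q + o) (g(o, Q) = -7*(o + Q)*(-5 + o) = -7*(Q + o)*(-5 + o) = -7*(-5 + o)*(Q + o))
H(R, E) = -E*R (H(R, E) = (-R)*E = -E*R)
(H(-2*3*5, g(-3, 0))*(-66))*100 = (-(-7*(-3)² + 35*0 + 35*(-3) - 7*0*(-3))*-2*3*5*(-66))*100 = (-(-7*9 + 0 - 105 + 0)*(-6*5)*(-66))*100 = (-1*(-63 + 0 - 105 + 0)*(-30)*(-66))*100 = (-1*(-168)*(-30)*(-66))*100 = -5040*(-66)*100 = 332640*100 = 33264000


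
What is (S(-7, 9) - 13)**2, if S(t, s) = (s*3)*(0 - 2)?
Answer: 4489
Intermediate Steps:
S(t, s) = -6*s (S(t, s) = (3*s)*(-2) = -6*s)
(S(-7, 9) - 13)**2 = (-6*9 - 13)**2 = (-54 - 13)**2 = (-67)**2 = 4489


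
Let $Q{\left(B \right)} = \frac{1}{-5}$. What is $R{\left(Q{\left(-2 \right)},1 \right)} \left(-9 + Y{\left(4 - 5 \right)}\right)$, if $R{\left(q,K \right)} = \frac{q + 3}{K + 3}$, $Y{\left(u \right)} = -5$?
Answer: $- \frac{49}{5} \approx -9.8$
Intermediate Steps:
$Q{\left(B \right)} = - \frac{1}{5}$
$R{\left(q,K \right)} = \frac{3 + q}{3 + K}$
$R{\left(Q{\left(-2 \right)},1 \right)} \left(-9 + Y{\left(4 - 5 \right)}\right) = \frac{3 - \frac{1}{5}}{3 + 1} \left(-9 - 5\right) = \frac{1}{4} \cdot \frac{14}{5} \left(-14\right) = \frac{7}{10} \left(-14\right) = - \frac{49}{5}$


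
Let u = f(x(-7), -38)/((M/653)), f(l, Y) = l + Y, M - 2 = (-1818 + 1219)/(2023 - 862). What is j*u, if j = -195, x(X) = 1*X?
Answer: 6652617075/1723 ≈ 3.8611e+6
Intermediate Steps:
x(X) = X
M = 1723/1161 (M = 2 + (-1818 + 1219)/(2023 - 862) = 2 - 599/1161 = 1723/1161 ≈ 1.4841)
f(l, Y) = Y + l
u = -34115985/1723 (u = (-38 - 7)/(((1723/1161)/653)) = -45/((1723/1161)*(1/653)) = -45/1723/758133 = -45*758133/1723 = -34115985/1723 ≈ -19800.)
j*u = -195*(-34115985/1723) = 6652617075/1723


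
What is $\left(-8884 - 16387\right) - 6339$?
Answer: $-31610$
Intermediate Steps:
$\left(-8884 - 16387\right) - 6339 = -25271 - 6339 = -31610$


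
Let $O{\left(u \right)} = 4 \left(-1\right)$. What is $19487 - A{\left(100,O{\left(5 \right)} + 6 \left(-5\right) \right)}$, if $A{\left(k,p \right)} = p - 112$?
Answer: $19633$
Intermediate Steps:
$O{\left(u \right)} = -4$
$A{\left(k,p \right)} = -112 + p$
$19487 - A{\left(100,O{\left(5 \right)} + 6 \left(-5\right) \right)} = 19487 - \left(-112 + \left(-4 + 6 \left(-5\right)\right)\right) = 19487 - \left(-112 - 34\right) = 19487 - -146 = 19487 + 146 = 19633$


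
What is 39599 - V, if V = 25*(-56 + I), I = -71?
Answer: 42774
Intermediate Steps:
V = -3175 (V = 25*(-56 - 71) = 25*(-127) = -3175)
39599 - V = 39599 - 1*(-3175) = 39599 + 3175 = 42774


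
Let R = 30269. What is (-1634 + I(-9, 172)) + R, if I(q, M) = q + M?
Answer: 28798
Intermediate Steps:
I(q, M) = M + q
(-1634 + I(-9, 172)) + R = (-1634 + (172 - 9)) + 30269 = (-1634 + 163) + 30269 = -1471 + 30269 = 28798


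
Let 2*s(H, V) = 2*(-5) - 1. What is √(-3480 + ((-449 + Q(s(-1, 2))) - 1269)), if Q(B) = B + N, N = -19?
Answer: I*√20890/2 ≈ 72.267*I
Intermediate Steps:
s(H, V) = -11/2 (s(H, V) = (2*(-5) - 1)/2 = (-10 - 1)/2 = (½)*(-11) = -11/2)
Q(B) = -19 + B (Q(B) = B - 19 = -19 + B)
√(-3480 + ((-449 + Q(s(-1, 2))) - 1269)) = √(-3480 + ((-449 + (-19 - 11/2)) - 1269)) = √(-3480 + ((-449 - 49/2) - 1269)) = √(-3480 + (-947/2 - 1269)) = √(-3480 - 3485/2) = √(-10445/2) = I*√20890/2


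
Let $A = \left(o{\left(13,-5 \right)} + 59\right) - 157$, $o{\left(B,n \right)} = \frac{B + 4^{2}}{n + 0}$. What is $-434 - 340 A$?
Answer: $34858$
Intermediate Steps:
$o{\left(B,n \right)} = \frac{16 + B}{n}$ ($o{\left(B,n \right)} = \frac{B + 16}{n} = \frac{16 + B}{n}$)
$A = - \frac{519}{5}$ ($A = \left(\frac{16 + 13}{-5} + 59\right) - 157 = \left(\left(- \frac{1}{5}\right) 29 + 59\right) - 157 = \left(- \frac{29}{5} + 59\right) - 157 = \frac{266}{5} - 157 = - \frac{519}{5} \approx -103.8$)
$-434 - 340 A = -434 - -35292 = -434 + 35292 = 34858$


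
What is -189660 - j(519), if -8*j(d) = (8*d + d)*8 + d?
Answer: -1479393/8 ≈ -1.8492e+5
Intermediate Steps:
j(d) = -73*d/8 (j(d) = -((8*d + d)*8 + d)/8 = -((9*d)*8 + d)/8 = -(72*d + d)/8 = -73*d/8)
-189660 - j(519) = -189660 - (-73)*519/8 = -189660 - 1*(-37887/8) = -189660 + 37887/8 = -1479393/8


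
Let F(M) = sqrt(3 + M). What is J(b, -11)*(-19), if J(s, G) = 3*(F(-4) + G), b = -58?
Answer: 627 - 57*I ≈ 627.0 - 57.0*I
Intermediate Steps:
J(s, G) = 3*I + 3*G (J(s, G) = 3*(sqrt(3 - 4) + G) = 3*(sqrt(-1) + G) = 3*(I + G) = 3*I + 3*G)
J(b, -11)*(-19) = (3*I + 3*(-11))*(-19) = (3*I - 33)*(-19) = (-33 + 3*I)*(-19) = 627 - 57*I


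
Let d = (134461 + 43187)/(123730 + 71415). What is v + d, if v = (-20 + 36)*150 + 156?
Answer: 498968268/195145 ≈ 2556.9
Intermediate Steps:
v = 2556 (v = 16*150 + 156 = 2400 + 156 = 2556)
d = 177648/195145 ≈ 0.91034
v + d = 2556 + 177648/195145 = 498968268/195145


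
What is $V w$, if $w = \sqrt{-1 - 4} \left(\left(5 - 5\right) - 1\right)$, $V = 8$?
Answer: $- 8 i \sqrt{5} \approx - 17.889 i$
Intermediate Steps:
$w = - i \sqrt{5}$ ($w = \sqrt{-5} \left(0 - 1\right) = i \sqrt{5} \left(-1\right) = - i \sqrt{5} \approx - 2.2361 i$)
$V w = 8 \left(- i \sqrt{5}\right) = - 8 i \sqrt{5}$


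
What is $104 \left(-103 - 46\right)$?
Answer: $-15496$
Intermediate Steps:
$104 \left(-103 - 46\right) = 104 \left(-149\right) = -15496$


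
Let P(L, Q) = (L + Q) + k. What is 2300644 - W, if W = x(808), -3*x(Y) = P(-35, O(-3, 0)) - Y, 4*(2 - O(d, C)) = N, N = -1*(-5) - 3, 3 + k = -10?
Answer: 13802155/6 ≈ 2.3004e+6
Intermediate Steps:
k = -13 (k = -3 - 10 = -13)
N = 2 (N = 5 - 3 = 2)
O(d, C) = 3/2 (O(d, C) = 2 - 1/4*2 = 2 - 1/2 = 3/2)
P(L, Q) = -13 + L + Q (P(L, Q) = (L + Q) - 13 = -13 + L + Q)
x(Y) = 31/2 + Y/3 (x(Y) = -((-13 - 35 + 3/2) - Y)/3 = -(-93/2 - Y)/3 = 31/2 + Y/3)
W = 1709/6 (W = 31/2 + (1/3)*808 = 31/2 + 808/3 = 1709/6 ≈ 284.83)
2300644 - W = 2300644 - 1*1709/6 = 2300644 - 1709/6 = 13802155/6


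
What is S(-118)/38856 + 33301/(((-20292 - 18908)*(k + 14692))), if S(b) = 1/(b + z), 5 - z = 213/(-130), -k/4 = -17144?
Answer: -798198168163/76504965512572800 ≈ -1.0433e-5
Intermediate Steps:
k = 68576 (k = -4*(-17144) = 68576)
z = 863/130 (z = 5 - 213/(-130) = 5 - 213*(-1)/130 = 5 - 1*(-213/130) = 5 + 213/130 = 863/130 ≈ 6.6385)
S(b) = 1/(863/130 + b) (S(b) = 1/(b + 863/130) = 1/(863/130 + b))
S(-118)/38856 + 33301/(((-20292 - 18908)*(k + 14692))) = (130/(863 + 130*(-118)))/38856 + 33301/(((-20292 - 18908)*(68576 + 14692))) = (130/(863 - 15340))*(1/38856) + 33301/((-39200*83268)) = (130/(-14477))*(1/38856) + 33301/(-3264105600) = (130*(-1/14477))*(1/38856) + 33301*(-1/3264105600) = -130/14477*1/38856 - 33301/3264105600 = -65/281259156 - 33301/3264105600 = -798198168163/76504965512572800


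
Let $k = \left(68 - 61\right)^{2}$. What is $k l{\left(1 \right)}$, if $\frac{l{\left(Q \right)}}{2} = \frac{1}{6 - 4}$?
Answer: $49$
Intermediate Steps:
$k = 49$ ($k = 7^{2} = 49$)
$l{\left(Q \right)} = 1$ ($l{\left(Q \right)} = \frac{2}{6 - 4} = \frac{2}{2} = 2 \cdot \frac{1}{2} = 1$)
$k l{\left(1 \right)} = 49 \cdot 1 = 49$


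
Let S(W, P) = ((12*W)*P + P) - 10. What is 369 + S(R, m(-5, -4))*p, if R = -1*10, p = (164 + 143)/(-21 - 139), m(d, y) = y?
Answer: -42011/80 ≈ -525.14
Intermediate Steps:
p = -307/160 (p = 307/(-160) = 307*(-1/160) = -307/160 ≈ -1.9188)
R = -10
S(W, P) = -10 + P + 12*P*W (S(W, P) = (12*P*W + P) - 10 = (P + 12*P*W) - 10 = -10 + P + 12*P*W)
369 + S(R, m(-5, -4))*p = 369 + (-10 - 4 + 12*(-4)*(-10))*(-307/160) = 369 + (-10 - 4 + 480)*(-307/160) = 369 + 466*(-307/160) = 369 - 71531/80 = -42011/80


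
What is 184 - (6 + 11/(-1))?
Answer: 189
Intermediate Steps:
184 - (6 + 11/(-1)) = 184 - (6 + 11*(-1)) = 184 - (6 - 11) = 184 - 1*(-5) = 184 + 5 = 189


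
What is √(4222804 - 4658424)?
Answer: 2*I*√108905 ≈ 660.02*I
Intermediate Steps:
√(4222804 - 4658424) = √(-435620) = 2*I*√108905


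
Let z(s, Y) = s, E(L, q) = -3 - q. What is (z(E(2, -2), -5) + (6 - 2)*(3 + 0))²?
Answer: 121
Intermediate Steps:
(z(E(2, -2), -5) + (6 - 2)*(3 + 0))² = ((-3 - 1*(-2)) + (6 - 2)*(3 + 0))² = ((-3 + 2) + 4*3)² = (-1 + 12)² = 11² = 121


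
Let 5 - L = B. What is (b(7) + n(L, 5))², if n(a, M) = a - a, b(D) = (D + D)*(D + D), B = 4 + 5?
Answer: 38416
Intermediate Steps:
B = 9
L = -4 (L = 5 - 1*9 = 5 - 9 = -4)
b(D) = 4*D² (b(D) = (2*D)*(2*D) = 4*D²)
n(a, M) = 0
(b(7) + n(L, 5))² = (4*7² + 0)² = (4*49 + 0)² = (196 + 0)² = 196² = 38416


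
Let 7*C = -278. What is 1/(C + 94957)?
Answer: 7/664421 ≈ 1.0535e-5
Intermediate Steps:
C = -278/7 (C = (⅐)*(-278) = -278/7 ≈ -39.714)
1/(C + 94957) = 1/(-278/7 + 94957) = 1/(664421/7) = 7/664421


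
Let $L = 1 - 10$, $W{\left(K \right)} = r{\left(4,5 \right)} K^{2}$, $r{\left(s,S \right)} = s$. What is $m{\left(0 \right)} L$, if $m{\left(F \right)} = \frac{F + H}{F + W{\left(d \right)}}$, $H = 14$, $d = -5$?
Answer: $- \frac{63}{50} \approx -1.26$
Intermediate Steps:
$W{\left(K \right)} = 4 K^{2}$
$L = -9$ ($L = 1 - 10 = -9$)
$m{\left(F \right)} = \frac{14 + F}{100 + F}$ ($m{\left(F \right)} = \frac{F + 14}{F + 4 \left(-5\right)^{2}} = \frac{14 + F}{F + 4 \cdot 25} = \frac{14 + F}{F + 100} = \frac{14 + F}{100 + F}$)
$m{\left(0 \right)} L = \frac{14 + 0}{100 + 0} \left(-9\right) = \frac{1}{100} \cdot 14 \left(-9\right) = \frac{7}{50} \left(-9\right) = - \frac{63}{50}$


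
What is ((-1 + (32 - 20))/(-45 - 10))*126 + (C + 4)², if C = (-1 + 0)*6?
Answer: -106/5 ≈ -21.200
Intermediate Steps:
C = -6 (C = -1*6 = -6)
((-1 + (32 - 20))/(-45 - 10))*126 + (C + 4)² = ((-1 + (32 - 20))/(-45 - 10))*126 + (-6 + 4)² = ((-1 + 12)/(-55))*126 + (-2)² = (11*(-1/55))*126 + 4 = -⅕*126 + 4 = -126/5 + 4 = -106/5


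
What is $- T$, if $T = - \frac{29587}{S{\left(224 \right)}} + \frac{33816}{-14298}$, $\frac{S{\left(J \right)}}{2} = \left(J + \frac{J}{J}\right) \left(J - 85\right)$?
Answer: $\frac{423037621}{149056650} \approx 2.8381$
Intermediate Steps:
$S{\left(J \right)} = 2 \left(1 + J\right) \left(-85 + J\right)$ ($S{\left(J \right)} = 2 \left(J + \frac{J}{J}\right) \left(J - 85\right) = 2 \left(J + 1\right) \left(-85 + J\right) = 2 \left(1 + J\right) \left(-85 + J\right)$)
$T = - \frac{423037621}{149056650}$ ($T = - \frac{29587}{-170 - 37632 + 2 \cdot 224^{2}} + \frac{33816}{-14298} = - \frac{29587}{-170 - 37632 + 2 \cdot 50176} + 33816 \left(- \frac{1}{14298}\right) = - \frac{29587}{-170 - 37632 + 100352} - \frac{5636}{2383} = - \frac{29587}{62550} - \frac{5636}{2383} = - \frac{423037621}{149056650} \approx -2.8381$)
$- T = \left(-1\right) \left(- \frac{423037621}{149056650}\right) = \frac{423037621}{149056650}$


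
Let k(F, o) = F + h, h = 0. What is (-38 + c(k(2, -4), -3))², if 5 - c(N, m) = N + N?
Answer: 1369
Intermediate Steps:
k(F, o) = F (k(F, o) = F + 0 = F)
c(N, m) = 5 - 2*N (c(N, m) = 5 - (N + N) = 5 - 2*N)
(-38 + c(k(2, -4), -3))² = (-38 + (5 - 2*2))² = (-38 + (5 - 4))² = (-38 + 1)² = (-37)² = 1369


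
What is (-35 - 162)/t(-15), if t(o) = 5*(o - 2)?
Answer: 197/85 ≈ 2.3176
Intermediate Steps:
t(o) = -10 + 5*o (t(o) = 5*(-2 + o) = -10 + 5*o)
(-35 - 162)/t(-15) = (-35 - 162)/(-10 + 5*(-15)) = -197/(-10 - 75) = -197/(-85) = -197*(-1/85) = 197/85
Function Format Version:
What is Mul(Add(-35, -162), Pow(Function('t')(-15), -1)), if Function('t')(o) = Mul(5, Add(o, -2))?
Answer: Rational(197, 85) ≈ 2.3176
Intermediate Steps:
Function('t')(o) = Add(-10, Mul(5, o)) (Function('t')(o) = Mul(5, Add(-2, o)) = Add(-10, Mul(5, o)))
Mul(Add(-35, -162), Pow(Function('t')(-15), -1)) = Mul(Add(-35, -162), Pow(Add(-10, Mul(5, -15)), -1)) = Mul(-197, Pow(Add(-10, -75), -1)) = Mul(-197, Pow(-85, -1)) = Mul(-197, Rational(-1, 85)) = Rational(197, 85)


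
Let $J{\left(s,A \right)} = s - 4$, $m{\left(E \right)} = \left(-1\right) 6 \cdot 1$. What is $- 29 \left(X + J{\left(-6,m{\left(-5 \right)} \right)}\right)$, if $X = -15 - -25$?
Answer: $0$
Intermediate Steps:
$m{\left(E \right)} = -6$ ($m{\left(E \right)} = \left(-6\right) 1 = -6$)
$X = 10$ ($X = -15 + 25 = 10$)
$J{\left(s,A \right)} = -4 + s$ ($J{\left(s,A \right)} = s - 4 = -4 + s$)
$- 29 \left(X + J{\left(-6,m{\left(-5 \right)} \right)}\right) = - 29 \left(10 - 10\right) = \left(-29\right) 0 = 0$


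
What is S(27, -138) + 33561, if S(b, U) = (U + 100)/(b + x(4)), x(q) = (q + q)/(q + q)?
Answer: 469835/14 ≈ 33560.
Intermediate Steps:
x(q) = 1 (x(q) = (2*q)/((2*q)) = (2*q)*(1/(2*q)) = 1)
S(b, U) = (100 + U)/(1 + b) (S(b, U) = (U + 100)/(b + 1) = (100 + U)/(1 + b))
S(27, -138) + 33561 = (100 - 138)/(1 + 27) + 33561 = -38/28 + 33561 = (1/28)*(-38) + 33561 = -19/14 + 33561 = 469835/14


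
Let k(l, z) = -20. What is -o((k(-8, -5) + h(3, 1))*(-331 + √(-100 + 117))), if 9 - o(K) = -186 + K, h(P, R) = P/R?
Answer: 5432 - 17*√17 ≈ 5361.9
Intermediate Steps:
o(K) = 195 - K (o(K) = 9 - (-186 + K) = 9 + (186 - K) = 195 - K)
-o((k(-8, -5) + h(3, 1))*(-331 + √(-100 + 117))) = -(195 - (-20 + 3/1)*(-331 + √(-100 + 117))) = -(195 - (-20 + 3*1)*(-331 + √17)) = -(195 - (-20 + 3)*(-331 + √17)) = -(195 - (-17)*(-331 + √17)) = -(195 - (5627 - 17*√17)) = -(195 + (-5627 + 17*√17)) = -(-5432 + 17*√17) = 5432 - 17*√17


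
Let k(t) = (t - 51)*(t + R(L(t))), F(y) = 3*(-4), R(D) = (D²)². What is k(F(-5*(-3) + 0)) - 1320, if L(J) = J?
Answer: -1306932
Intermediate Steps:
R(D) = D⁴
F(y) = -12
k(t) = (-51 + t)*(t + t⁴) (k(t) = (t - 51)*(t + t⁴) = (-51 + t)*(t + t⁴))
k(F(-5*(-3) + 0)) - 1320 = -12*(-51 - 12 + (-12)⁴ - 51*(-12)³) - 1320 = -12*(-51 - 12 + 20736 - 51*(-1728)) - 1320 = -12*(-51 - 12 + 20736 + 88128) - 1320 = -12*108801 - 1320 = -1305612 - 1320 = -1306932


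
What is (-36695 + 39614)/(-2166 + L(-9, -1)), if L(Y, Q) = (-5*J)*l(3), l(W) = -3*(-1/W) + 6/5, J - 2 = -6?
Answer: -2919/2122 ≈ -1.3756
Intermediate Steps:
J = -4 (J = 2 - 6 = -4)
l(W) = 6/5 + 3/W (l(W) = -(-3)/W + 6*(1/5) = 3/W + 6/5 = 6/5 + 3/W)
L(Y, Q) = 44 (L(Y, Q) = (-5*(-4))*(6/5 + 3/3) = 20*(6/5 + 3*(1/3)) = 20*(6/5 + 1) = 20*(11/5) = 44)
(-36695 + 39614)/(-2166 + L(-9, -1)) = (-36695 + 39614)/(-2166 + 44) = 2919/(-2122) = 2919*(-1/2122) = -2919/2122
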